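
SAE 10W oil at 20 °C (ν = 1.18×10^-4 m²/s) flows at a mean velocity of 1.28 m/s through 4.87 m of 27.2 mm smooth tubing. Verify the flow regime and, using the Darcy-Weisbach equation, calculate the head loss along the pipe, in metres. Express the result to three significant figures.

Re = VD/ν = 1.28·0.02720/1.18×10^-4 = 295 → laminar (Re < 2300)
f = 64/Re = 0.2169
h_f = f(L/D)V²/(2g) = 0.2169·(4.87/0.02720)·1.28²/(2·9.81) = 3.243 m

h_f ≈ 3.24 m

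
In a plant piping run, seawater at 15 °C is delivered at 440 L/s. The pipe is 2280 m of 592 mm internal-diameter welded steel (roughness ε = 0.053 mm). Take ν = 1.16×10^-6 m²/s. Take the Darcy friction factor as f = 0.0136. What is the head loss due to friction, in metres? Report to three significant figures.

h_f ≈ 6.82 m

V = 4Q/(πD²) = 4·0.440/(π·0.592²) = 1.599 m/s
h_f = f(L/D)V²/(2g) = 0.01360·(2280/0.592)·1.599²/(2·9.81) = 6.822 m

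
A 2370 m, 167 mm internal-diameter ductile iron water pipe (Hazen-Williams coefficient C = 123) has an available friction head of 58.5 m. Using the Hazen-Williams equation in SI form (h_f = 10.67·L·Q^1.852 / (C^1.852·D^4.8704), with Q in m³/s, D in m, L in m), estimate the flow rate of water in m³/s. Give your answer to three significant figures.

Rearranging: Q = [h_f·C^1.852·D^4.8704 / (10.67·L)]^(1/1.852)
Q = [58.5·123^1.852·0.167^4.8704 / (10.67·2370)]^0.540 = 0.04194 m³/s

Q ≈ 0.0419 m³/s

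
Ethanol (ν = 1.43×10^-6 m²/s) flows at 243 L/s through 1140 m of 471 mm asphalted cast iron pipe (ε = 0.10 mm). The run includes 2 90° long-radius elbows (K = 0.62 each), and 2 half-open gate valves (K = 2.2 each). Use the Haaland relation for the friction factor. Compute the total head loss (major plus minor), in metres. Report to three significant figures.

H_L ≈ 4.28 m

V = 4Q/(πD²) = 1.395 m/s; V²/2g = 0.09914 m
Re = 4.59×10^5, ε/D = 2.12×10^-4 → f = 0.01551 (Haaland)
Major: h_f = f(L/D)·V²/2g = 0.01551·2420·0.09914 = 3.722 m
Minor: ΣK = 5.64; h_m = ΣK·V²/2g = 0.5592 m
Total H_L = 3.722 + 0.5592 = 4.281 m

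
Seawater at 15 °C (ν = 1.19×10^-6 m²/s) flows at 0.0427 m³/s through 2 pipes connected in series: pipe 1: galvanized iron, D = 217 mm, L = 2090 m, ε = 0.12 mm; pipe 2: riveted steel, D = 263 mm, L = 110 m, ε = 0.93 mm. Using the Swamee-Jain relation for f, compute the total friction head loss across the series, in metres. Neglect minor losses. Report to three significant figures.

Pipe 1: V = 1.155 m/s, Re = 2.11×10^5, ε/D = 5.53×10^-4, f = 0.01912, h_1 = f(L/D)V²/2g = 12.51 m
Pipe 2: V = 0.7860 m/s, Re = 1.74×10^5, ε/D = 0.00354, f = 0.02830, h_2 = f(L/D)V²/2g = 0.3727 m
Series → Q common, losses add: H = Σh = 12.89 m

H ≈ 12.9 m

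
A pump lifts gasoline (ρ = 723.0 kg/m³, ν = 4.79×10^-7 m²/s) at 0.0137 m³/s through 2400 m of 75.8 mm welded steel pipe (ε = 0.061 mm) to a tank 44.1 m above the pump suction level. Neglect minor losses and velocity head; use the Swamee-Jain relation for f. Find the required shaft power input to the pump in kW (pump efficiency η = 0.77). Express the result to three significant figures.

V = 4Q/(πD²) = 3.036 m/s; Re = 4.80×10^5; ε/D = 8.05×10^-4; f = 0.01948
h_f = f(L/D)V²/2g = 289.8 m
Total head H = z + h_f = 44.1 + 289.8 = 333.9 m
P_hyd = ρgQH = 723.0·9.81·0.0137·333.9 = 32.44 kW
P_shaft = P_hyd/η = 32.44/0.77 = 42.13 kW

P_shaft ≈ 42.1 kW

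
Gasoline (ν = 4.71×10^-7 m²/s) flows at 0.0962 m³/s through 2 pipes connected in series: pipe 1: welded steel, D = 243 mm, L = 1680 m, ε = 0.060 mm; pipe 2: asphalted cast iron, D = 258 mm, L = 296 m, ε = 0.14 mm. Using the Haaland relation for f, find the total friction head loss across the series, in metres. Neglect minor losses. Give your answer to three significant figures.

Pipe 1: V = 2.074 m/s, Re = 1.07×10^6, ε/D = 2.47×10^-4, f = 0.01505, h_1 = f(L/D)V²/2g = 22.82 m
Pipe 2: V = 1.840 m/s, Re = 1.01×10^6, ε/D = 5.43×10^-4, f = 0.01746, h_2 = f(L/D)V²/2g = 3.456 m
Series → Q common, losses add: H = Σh = 26.28 m

H ≈ 26.3 m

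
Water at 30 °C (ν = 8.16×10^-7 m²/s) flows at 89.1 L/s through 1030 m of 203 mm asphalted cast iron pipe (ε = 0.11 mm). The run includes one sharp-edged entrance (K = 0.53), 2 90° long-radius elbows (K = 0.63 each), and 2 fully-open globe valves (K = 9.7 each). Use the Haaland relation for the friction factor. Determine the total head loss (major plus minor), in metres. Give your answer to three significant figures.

V = 4Q/(πD²) = 2.753 m/s; V²/2g = 0.3863 m
Re = 6.85×10^5, ε/D = 5.42×10^-4 → f = 0.01763 (Haaland)
Major: h_f = f(L/D)·V²/2g = 0.01763·5074·0.3863 = 34.56 m
Minor: ΣK = 21.2; h_m = ΣK·V²/2g = 8.185 m
Total H_L = 34.56 + 8.185 = 42.75 m

H_L ≈ 42.7 m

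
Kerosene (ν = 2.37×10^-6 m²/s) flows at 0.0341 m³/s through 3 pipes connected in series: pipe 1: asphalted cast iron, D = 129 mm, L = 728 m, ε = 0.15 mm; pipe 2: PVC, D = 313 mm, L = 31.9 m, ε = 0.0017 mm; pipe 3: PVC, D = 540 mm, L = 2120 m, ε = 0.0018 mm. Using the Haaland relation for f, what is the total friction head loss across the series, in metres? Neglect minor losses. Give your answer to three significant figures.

H ≈ 43.1 m

Pipe 1: V = 2.609 m/s, Re = 1.42×10^5, ε/D = 0.00116, f = 0.02195, h_1 = f(L/D)V²/2g = 42.98 m
Pipe 2: V = 0.4432 m/s, Re = 5.85×10^4, ε/D = 5.43×10^-6, f = 0.02001, h_2 = f(L/D)V²/2g = 0.02042 m
Pipe 3: V = 0.1489 m/s, Re = 3.39×10^4, ε/D = 3.33×10^-6, f = 0.02265, h_3 = f(L/D)V²/2g = 0.1005 m
Series → Q common, losses add: H = Σh = 43.10 m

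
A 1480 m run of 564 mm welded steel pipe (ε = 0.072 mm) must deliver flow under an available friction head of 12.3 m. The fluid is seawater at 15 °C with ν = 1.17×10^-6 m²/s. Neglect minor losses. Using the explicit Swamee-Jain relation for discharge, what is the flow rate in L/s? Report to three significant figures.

Swamee-Jain (Type II): Q = -0.965·√(gD⁵h_f/L)·ln[ε/(3.7D) + √(3.17ν²L/(gD³h_f))]
√(gD⁵h_f/L) = √(9.81·0.564⁵·12.3/1480) = 0.06821
ε/(3.7D) = 3.45×10^-5; √(3.17ν²L/(gD³h_f)) = 1.72×10^-5
Q = -0.965·0.06821·ln(5.173×10^-5) = 0.6496 m³/s
Check: V = 2.60 m/s, Re = 1.25×10^6, f = 0.01368, h_f = 12.4 m ≈ 12.3 m ✓

Q ≈ 650 L/s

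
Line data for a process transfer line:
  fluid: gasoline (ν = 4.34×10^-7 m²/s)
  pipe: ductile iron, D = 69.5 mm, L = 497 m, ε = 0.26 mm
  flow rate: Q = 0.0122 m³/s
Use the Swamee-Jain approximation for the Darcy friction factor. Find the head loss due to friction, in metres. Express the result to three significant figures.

h_f ≈ 106 m

V = 4Q/(πD²) = 4·0.0122/(π·0.0695²) = 3.216 m/s
Re = VD/ν = 3.216·0.0695/4.34×10^-7 = 5.15×10^5 → turbulent
ε/D = 0.26/69.5 = 0.00374
Swamee-Jain: f = 0.02819
h_f = f(L/D)V²/(2g) = 0.02819·(497/0.0695)·3.216²/(2·9.81) = 106.3 m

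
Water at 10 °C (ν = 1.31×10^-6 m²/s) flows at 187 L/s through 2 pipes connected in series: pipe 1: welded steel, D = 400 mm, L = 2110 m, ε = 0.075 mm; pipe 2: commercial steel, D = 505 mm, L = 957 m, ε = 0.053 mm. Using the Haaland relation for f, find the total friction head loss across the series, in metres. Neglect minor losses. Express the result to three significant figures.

Pipe 1: V = 1.488 m/s, Re = 4.54×10^5, ε/D = 1.88×10^-4, f = 0.01530, h_1 = f(L/D)V²/2g = 9.109 m
Pipe 2: V = 0.9336 m/s, Re = 3.60×10^5, ε/D = 1.05×10^-4, f = 0.01490, h_2 = f(L/D)V²/2g = 1.255 m
Series → Q common, losses add: H = Σh = 10.36 m

H ≈ 10.4 m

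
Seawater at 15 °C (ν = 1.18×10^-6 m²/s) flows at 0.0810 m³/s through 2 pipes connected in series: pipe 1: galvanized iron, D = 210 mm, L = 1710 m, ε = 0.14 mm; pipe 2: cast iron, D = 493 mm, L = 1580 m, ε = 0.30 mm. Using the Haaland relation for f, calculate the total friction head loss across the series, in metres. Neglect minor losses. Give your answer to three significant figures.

Pipe 1: V = 2.339 m/s, Re = 4.16×10^5, ε/D = 6.67×10^-4, f = 0.01869, h_1 = f(L/D)V²/2g = 42.43 m
Pipe 2: V = 0.4243 m/s, Re = 1.77×10^5, ε/D = 6.09×10^-4, f = 0.01937, h_2 = f(L/D)V²/2g = 0.5698 m
Series → Q common, losses add: H = Σh = 42.99 m

H ≈ 43.0 m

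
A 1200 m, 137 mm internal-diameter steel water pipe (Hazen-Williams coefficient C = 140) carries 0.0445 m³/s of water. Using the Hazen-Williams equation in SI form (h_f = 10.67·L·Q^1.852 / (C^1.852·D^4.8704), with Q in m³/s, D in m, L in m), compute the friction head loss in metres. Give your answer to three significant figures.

h_f = 10.67·1200·0.0445^1.852 / (140^1.852·0.137^4.8704) = 68.23 m

h_f ≈ 68.2 m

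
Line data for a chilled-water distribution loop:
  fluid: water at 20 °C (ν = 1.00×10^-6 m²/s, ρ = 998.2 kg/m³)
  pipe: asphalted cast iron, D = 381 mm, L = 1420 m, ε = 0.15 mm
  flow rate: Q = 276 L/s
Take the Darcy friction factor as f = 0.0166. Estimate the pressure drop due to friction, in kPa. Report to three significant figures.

Δp ≈ 181 kPa

V = 4Q/(πD²) = 4·0.276/(π·0.381²) = 2.421 m/s
h_f = f(L/D)V²/(2g) = 0.01660·(1420/0.381)·2.421²/(2·9.81) = 18.48 m
Δp = ρg·h_f = 998.2·9.81·18.48 = 181.0 kPa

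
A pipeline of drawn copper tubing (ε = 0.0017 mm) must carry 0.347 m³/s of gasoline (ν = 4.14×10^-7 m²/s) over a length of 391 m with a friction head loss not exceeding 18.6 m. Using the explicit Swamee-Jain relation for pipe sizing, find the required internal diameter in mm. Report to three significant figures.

D ≈ 290 mm

Swamee-Jain (Type III): D = 0.66·[ε^1.25·(LQ²/(gh_f))^4.75 + ν·Q^9.4·(L/(gh_f))^5.2]^0.04
LQ²/(gh_f) = 0.2580; L/(gh_f) = 2.143
Term 1 = ε^1.25·(…)^4.75 = 9.85×10^-11; Term 2 = ν·Q^9.4·(…)^5.2 = 1.04×10^-9
D = 0.66·(9.85×10^-11 + 1.04×10^-9)^0.04 = 0.2896 m = 290 mm
Check: V = 5.27 m/s, Re = 3.68×10^6, f = 0.009753, h_f = 18.6 m ≈ 18.6 m ✓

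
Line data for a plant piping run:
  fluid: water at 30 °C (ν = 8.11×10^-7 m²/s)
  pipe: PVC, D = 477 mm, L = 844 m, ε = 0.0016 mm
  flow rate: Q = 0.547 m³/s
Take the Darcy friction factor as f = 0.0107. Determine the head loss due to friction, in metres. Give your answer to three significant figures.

h_f ≈ 9.04 m

V = 4Q/(πD²) = 4·0.547/(π·0.477²) = 3.061 m/s
h_f = f(L/D)V²/(2g) = 0.01070·(844/0.477)·3.061²/(2·9.81) = 9.041 m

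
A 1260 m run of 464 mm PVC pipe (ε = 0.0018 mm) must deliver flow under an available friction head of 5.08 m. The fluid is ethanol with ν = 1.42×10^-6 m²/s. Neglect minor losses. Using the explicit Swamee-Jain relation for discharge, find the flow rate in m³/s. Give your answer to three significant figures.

Q ≈ 0.284 m³/s

Swamee-Jain (Type II): Q = -0.965·√(gD⁵h_f/L)·ln[ε/(3.7D) + √(3.17ν²L/(gD³h_f))]
√(gD⁵h_f/L) = √(9.81·0.464⁵·5.08/1260) = 0.02917
ε/(3.7D) = 1.05×10^-6; √(3.17ν²L/(gD³h_f)) = 4.02×10^-5
Q = -0.965·0.02917·ln(4.127×10^-5) = 0.2841 m³/s
Check: V = 1.68 m/s, Re = 5.49×10^5, f = 0.01294, h_f = 5.06 m ≈ 5.08 m ✓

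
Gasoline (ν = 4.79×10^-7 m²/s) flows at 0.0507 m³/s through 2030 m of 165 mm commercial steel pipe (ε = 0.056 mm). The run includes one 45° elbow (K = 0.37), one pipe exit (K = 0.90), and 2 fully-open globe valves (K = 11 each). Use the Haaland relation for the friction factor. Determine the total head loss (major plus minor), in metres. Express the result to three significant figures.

V = 4Q/(πD²) = 2.371 m/s; V²/2g = 0.2866 m
Re = 8.17×10^5, ε/D = 3.39×10^-4 → f = 0.01607 (Haaland)
Major: h_f = f(L/D)·V²/2g = 0.01607·12303·0.2866 = 56.65 m
Minor: ΣK = 23.3; h_m = ΣK·V²/2g = 6.668 m
Total H_L = 56.65 + 6.668 = 63.32 m

H_L ≈ 63.3 m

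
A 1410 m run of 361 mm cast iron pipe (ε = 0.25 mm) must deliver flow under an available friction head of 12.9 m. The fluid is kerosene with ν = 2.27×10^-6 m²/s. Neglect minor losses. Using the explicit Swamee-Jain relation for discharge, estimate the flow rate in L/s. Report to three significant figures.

Swamee-Jain (Type II): Q = -0.965·√(gD⁵h_f/L)·ln[ε/(3.7D) + √(3.17ν²L/(gD³h_f))]
√(gD⁵h_f/L) = √(9.81·0.361⁵·12.9/1410) = 0.02346
ε/(3.7D) = 1.87×10^-4; √(3.17ν²L/(gD³h_f)) = 6.22×10^-5
Q = -0.965·0.02346·ln(2.494×10^-4) = 0.1878 m³/s
Check: V = 1.83 m/s, Re = 2.92×10^5, f = 0.01939, h_f = 13.0 m ≈ 12.9 m ✓

Q ≈ 188 L/s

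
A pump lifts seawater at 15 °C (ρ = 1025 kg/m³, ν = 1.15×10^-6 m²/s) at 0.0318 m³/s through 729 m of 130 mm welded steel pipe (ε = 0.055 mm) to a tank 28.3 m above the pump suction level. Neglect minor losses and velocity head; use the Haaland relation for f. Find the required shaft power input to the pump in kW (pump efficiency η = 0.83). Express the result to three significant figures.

V = 4Q/(πD²) = 2.396 m/s; Re = 2.71×10^5; ε/D = 4.23×10^-4; f = 0.01775
h_f = f(L/D)V²/2g = 29.12 m
Total head H = z + h_f = 28.3 + 29.12 = 57.42 m
P_hyd = ρgQH = 1025·9.81·0.0318·57.42 = 18.36 kW
P_shaft = P_hyd/η = 18.36/0.83 = 22.12 kW

P_shaft ≈ 22.1 kW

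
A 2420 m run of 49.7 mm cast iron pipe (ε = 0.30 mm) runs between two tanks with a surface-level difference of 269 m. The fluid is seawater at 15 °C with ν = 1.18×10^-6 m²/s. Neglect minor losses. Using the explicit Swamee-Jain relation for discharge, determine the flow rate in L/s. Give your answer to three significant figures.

Swamee-Jain (Type II): Q = -0.965·√(gD⁵h_f/L)·ln[ε/(3.7D) + √(3.17ν²L/(gD³h_f))]
√(gD⁵h_f/L) = √(9.81·0.0497⁵·269/2420) = 5.750×10^-4
ε/(3.7D) = 0.00163; √(3.17ν²L/(gD³h_f)) = 1.82×10^-4
Q = -0.965·5.750×10^-4·ln(0.001813) = 0.003503 m³/s
Check: V = 1.81 m/s, Re = 7.61×10^4, f = 0.03355, h_f = 271 m ≈ 269 m ✓

Q ≈ 3.50 L/s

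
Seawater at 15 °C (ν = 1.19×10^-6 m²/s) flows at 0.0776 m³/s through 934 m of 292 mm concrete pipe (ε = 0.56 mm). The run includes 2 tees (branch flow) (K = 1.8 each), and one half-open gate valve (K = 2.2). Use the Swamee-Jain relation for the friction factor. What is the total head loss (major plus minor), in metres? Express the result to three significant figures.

V = 4Q/(πD²) = 1.159 m/s; V²/2g = 0.06844 m
Re = 2.84×10^5, ε/D = 0.00192 → f = 0.02397 (Swamee-Jain)
Major: h_f = f(L/D)·V²/2g = 0.02397·3199·0.06844 = 5.247 m
Minor: ΣK = 5.80; h_m = ΣK·V²/2g = 0.3970 m
Total H_L = 5.247 + 0.3970 = 5.644 m

H_L ≈ 5.64 m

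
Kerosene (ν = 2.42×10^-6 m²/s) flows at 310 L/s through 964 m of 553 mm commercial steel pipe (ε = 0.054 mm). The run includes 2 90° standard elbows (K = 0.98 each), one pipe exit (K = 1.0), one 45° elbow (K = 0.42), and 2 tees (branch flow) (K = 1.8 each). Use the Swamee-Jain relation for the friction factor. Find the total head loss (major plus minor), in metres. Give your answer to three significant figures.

H_L ≈ 2.88 m

V = 4Q/(πD²) = 1.291 m/s; V²/2g = 0.08491 m
Re = 2.95×10^5, ε/D = 9.76×10^-5 → f = 0.01545 (Swamee-Jain)
Major: h_f = f(L/D)·V²/2g = 0.01545·1743·0.08491 = 2.287 m
Minor: ΣK = 6.98; h_m = ΣK·V²/2g = 0.5927 m
Total H_L = 2.287 + 0.5927 = 2.880 m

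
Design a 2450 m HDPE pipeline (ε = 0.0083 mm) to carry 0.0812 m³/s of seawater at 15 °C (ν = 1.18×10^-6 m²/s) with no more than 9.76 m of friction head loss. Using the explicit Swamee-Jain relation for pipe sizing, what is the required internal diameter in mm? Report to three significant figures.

Swamee-Jain (Type III): D = 0.66·[ε^1.25·(LQ²/(gh_f))^4.75 + ν·Q^9.4·(L/(gh_f))^5.2]^0.04
LQ²/(gh_f) = 0.1687; L/(gh_f) = 25.59
Term 1 = ε^1.25·(…)^4.75 = 9.50×10^-11; Term 2 = ν·Q^9.4·(…)^5.2 = 1.39×10^-9
D = 0.66·(9.50×10^-11 + 1.39×10^-9)^0.04 = 0.2927 m = 293 mm
Check: V = 1.21 m/s, Re = 2.99×10^5, f = 0.01471, h_f = 9.14 m ≈ 9.76 m ✓

D ≈ 293 mm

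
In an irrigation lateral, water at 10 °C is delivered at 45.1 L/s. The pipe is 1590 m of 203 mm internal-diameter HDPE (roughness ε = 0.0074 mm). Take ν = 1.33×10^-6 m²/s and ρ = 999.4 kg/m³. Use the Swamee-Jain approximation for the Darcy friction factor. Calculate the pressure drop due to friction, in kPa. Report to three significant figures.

Δp ≈ 119 kPa

V = 4Q/(πD²) = 4·0.0451/(π·0.203²) = 1.393 m/s
Re = VD/ν = 1.393·0.203/1.33×10^-6 = 2.13×10^5 → turbulent
ε/D = 0.0074/203 = 3.65×10^-5
Swamee-Jain: f = 0.01569
h_f = f(L/D)V²/(2g) = 0.01569·(1590/0.203)·1.393²/(2·9.81) = 12.16 m
Δp = ρg·h_f = 999.4·9.81·12.16 = 119.2 kPa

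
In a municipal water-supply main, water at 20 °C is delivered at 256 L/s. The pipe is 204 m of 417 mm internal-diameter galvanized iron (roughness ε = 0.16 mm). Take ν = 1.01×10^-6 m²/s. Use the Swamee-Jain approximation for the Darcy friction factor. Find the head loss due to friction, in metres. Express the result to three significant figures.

h_f ≈ 1.46 m

V = 4Q/(πD²) = 4·0.256/(π·0.417²) = 1.874 m/s
Re = VD/ν = 1.874·0.417/1.01×10^-6 = 7.74×10^5 → turbulent
ε/D = 0.16/417 = 3.84×10^-4
Swamee-Jain: f = 0.01662
h_f = f(L/D)V²/(2g) = 0.01662·(204/0.417)·1.874²/(2·9.81) = 1.456 m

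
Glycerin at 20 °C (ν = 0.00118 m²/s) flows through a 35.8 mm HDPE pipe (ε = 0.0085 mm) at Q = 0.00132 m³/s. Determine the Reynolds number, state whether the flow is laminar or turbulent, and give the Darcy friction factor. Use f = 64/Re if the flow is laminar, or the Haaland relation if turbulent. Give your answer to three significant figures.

V = 4Q/(πD²) = 1.311 m/s
Re = VD/ν = 1.311·0.0358/0.00118 = 39.8
Re < 2300 → laminar → f = 64/Re = 1.609

Re ≈ 39.8; laminar; f = 64/Re ≈ 1.61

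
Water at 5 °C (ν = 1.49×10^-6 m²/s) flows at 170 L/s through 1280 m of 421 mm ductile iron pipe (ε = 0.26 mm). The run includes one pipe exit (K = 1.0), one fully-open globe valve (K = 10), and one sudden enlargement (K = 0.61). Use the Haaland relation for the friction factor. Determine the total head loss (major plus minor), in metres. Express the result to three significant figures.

V = 4Q/(πD²) = 1.221 m/s; V²/2g = 0.07601 m
Re = 3.45×10^5, ε/D = 6.18×10^-4 → f = 0.01859 (Haaland)
Major: h_f = f(L/D)·V²/2g = 0.01859·3040·0.07601 = 4.295 m
Minor: ΣK = 11.6; h_m = ΣK·V²/2g = 0.8825 m
Total H_L = 4.295 + 0.8825 = 5.178 m

H_L ≈ 5.18 m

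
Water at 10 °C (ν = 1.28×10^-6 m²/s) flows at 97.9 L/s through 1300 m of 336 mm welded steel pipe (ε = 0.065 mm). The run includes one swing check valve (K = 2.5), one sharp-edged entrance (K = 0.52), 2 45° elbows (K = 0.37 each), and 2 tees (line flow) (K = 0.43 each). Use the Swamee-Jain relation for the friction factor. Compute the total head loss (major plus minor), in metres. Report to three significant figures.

H_L ≈ 4.21 m

V = 4Q/(πD²) = 1.104 m/s; V²/2g = 0.06213 m
Re = 2.90×10^5, ε/D = 1.93×10^-4 → f = 0.01632 (Swamee-Jain)
Major: h_f = f(L/D)·V²/2g = 0.01632·3869·0.06213 = 3.923 m
Minor: ΣK = 4.62; h_m = ΣK·V²/2g = 0.2871 m
Total H_L = 3.923 + 0.2871 = 4.211 m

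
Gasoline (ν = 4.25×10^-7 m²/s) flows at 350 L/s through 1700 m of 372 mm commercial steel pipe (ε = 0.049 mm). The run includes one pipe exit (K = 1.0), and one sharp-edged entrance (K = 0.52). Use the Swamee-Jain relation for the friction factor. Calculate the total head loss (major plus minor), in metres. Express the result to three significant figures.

V = 4Q/(πD²) = 3.220 m/s; V²/2g = 0.5285 m
Re = 2.82×10^6, ε/D = 1.32×10^-4 → f = 0.01321 (Swamee-Jain)
Major: h_f = f(L/D)·V²/2g = 0.01321·4570·0.5285 = 31.90 m
Minor: ΣK = 1.52; h_m = ΣK·V²/2g = 0.8034 m
Total H_L = 31.90 + 0.8034 = 32.70 m

H_L ≈ 32.7 m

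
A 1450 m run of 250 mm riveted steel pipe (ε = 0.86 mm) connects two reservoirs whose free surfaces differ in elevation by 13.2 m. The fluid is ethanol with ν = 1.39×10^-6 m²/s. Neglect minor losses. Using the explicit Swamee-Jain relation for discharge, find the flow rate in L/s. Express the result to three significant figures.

Swamee-Jain (Type II): Q = -0.965·√(gD⁵h_f/L)·ln[ε/(3.7D) + √(3.17ν²L/(gD³h_f))]
√(gD⁵h_f/L) = √(9.81·0.250⁵·13.2/1450) = 0.009339
ε/(3.7D) = 9.30×10^-4; √(3.17ν²L/(gD³h_f)) = 6.63×10^-5
Q = -0.965·0.009339·ln(9.960×10^-4) = 0.06229 m³/s
Check: V = 1.27 m/s, Re = 2.28×10^5, f = 0.02791, h_f = 13.3 m ≈ 13.2 m ✓

Q ≈ 62.3 L/s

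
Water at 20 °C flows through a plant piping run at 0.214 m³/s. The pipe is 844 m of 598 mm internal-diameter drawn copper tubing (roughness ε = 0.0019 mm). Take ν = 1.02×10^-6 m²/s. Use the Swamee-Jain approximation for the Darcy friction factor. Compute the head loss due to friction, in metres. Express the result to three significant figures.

h_f ≈ 0.560 m

V = 4Q/(πD²) = 4·0.214/(π·0.598²) = 0.7619 m/s
Re = VD/ν = 0.7619·0.598/1.02×10^-6 = 4.47×10^5 → turbulent
ε/D = 0.0019/598 = 3.18×10^-6
Swamee-Jain: f = 0.01341
h_f = f(L/D)V²/(2g) = 0.01341·(844/0.598)·0.7619²/(2·9.81) = 0.5599 m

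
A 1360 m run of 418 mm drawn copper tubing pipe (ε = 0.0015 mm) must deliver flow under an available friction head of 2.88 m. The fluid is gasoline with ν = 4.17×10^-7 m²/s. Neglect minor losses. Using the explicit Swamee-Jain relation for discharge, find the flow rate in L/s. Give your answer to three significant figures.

Swamee-Jain (Type II): Q = -0.965·√(gD⁵h_f/L)·ln[ε/(3.7D) + √(3.17ν²L/(gD³h_f))]
√(gD⁵h_f/L) = √(9.81·0.418⁵·2.88/1360) = 0.01628
ε/(3.7D) = 9.70×10^-7; √(3.17ν²L/(gD³h_f)) = 1.91×10^-5
Q = -0.965·0.01628·ln(2.003×10^-5) = 0.1700 m³/s
Check: V = 1.24 m/s, Re = 1.24×10^6, f = 0.01130, h_f = 2.87 m ≈ 2.88 m ✓

Q ≈ 170 L/s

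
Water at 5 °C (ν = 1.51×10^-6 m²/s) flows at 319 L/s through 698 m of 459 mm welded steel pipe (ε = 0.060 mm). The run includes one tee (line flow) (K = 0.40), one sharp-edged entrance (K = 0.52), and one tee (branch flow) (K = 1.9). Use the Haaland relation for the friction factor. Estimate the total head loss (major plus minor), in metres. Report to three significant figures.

V = 4Q/(πD²) = 1.928 m/s; V²/2g = 0.1894 m
Re = 5.86×10^5, ε/D = 1.31×10^-4 → f = 0.01437 (Haaland)
Major: h_f = f(L/D)·V²/2g = 0.01437·1521·0.1894 = 4.140 m
Minor: ΣK = 2.82; h_m = ΣK·V²/2g = 0.5342 m
Total H_L = 4.140 + 0.5342 = 4.674 m

H_L ≈ 4.67 m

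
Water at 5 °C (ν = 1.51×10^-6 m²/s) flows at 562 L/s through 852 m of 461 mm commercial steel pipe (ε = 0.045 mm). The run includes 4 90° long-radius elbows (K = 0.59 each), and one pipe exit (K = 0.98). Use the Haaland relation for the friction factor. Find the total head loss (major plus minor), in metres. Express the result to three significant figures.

H_L ≈ 16.1 m

V = 4Q/(πD²) = 3.367 m/s; V²/2g = 0.5778 m
Re = 1.03×10^6, ε/D = 9.76×10^-5 → f = 0.01326 (Haaland)
Major: h_f = f(L/D)·V²/2g = 0.01326·1848·0.5778 = 14.16 m
Minor: ΣK = 3.34; h_m = ΣK·V²/2g = 1.930 m
Total H_L = 14.16 + 1.930 = 16.09 m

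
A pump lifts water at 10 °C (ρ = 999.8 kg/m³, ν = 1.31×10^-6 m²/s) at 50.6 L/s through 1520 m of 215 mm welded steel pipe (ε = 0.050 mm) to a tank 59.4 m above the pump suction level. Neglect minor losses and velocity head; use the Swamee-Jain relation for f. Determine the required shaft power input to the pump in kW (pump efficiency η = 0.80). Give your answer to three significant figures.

V = 4Q/(πD²) = 1.394 m/s; Re = 2.29×10^5; ε/D = 2.33×10^-4; f = 0.01707
h_f = f(L/D)V²/2g = 11.95 m
Total head H = z + h_f = 59.4 + 11.95 = 71.35 m
P_hyd = ρgQH = 999.8·9.81·0.0506·71.35 = 35.41 kW
P_shaft = P_hyd/η = 35.41/0.80 = 44.26 kW

P_shaft ≈ 44.3 kW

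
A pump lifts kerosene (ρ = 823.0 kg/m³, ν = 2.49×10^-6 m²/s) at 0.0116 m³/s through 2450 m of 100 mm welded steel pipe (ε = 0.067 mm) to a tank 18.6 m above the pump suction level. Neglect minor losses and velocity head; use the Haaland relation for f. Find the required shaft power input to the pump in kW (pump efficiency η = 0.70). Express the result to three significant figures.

V = 4Q/(πD²) = 1.477 m/s; Re = 5.93×10^4; ε/D = 6.70×10^-4; f = 0.02219
h_f = f(L/D)V²/2g = 60.45 m
Total head H = z + h_f = 18.6 + 60.45 = 79.05 m
P_hyd = ρgQH = 823.0·9.81·0.0116·79.05 = 7.403 kW
P_shaft = P_hyd/η = 7.403/0.70 = 10.58 kW

P_shaft ≈ 10.6 kW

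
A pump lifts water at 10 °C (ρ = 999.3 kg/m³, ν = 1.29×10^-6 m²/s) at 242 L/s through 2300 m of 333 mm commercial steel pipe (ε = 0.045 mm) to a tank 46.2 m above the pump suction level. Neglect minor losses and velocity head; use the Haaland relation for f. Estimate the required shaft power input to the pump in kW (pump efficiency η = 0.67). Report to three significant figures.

P_shaft ≈ 300 kW

V = 4Q/(πD²) = 2.779 m/s; Re = 7.17×10^5; ε/D = 1.35×10^-4; f = 0.01417
h_f = f(L/D)V²/2g = 38.50 m
Total head H = z + h_f = 46.2 + 38.50 = 84.70 m
P_hyd = ρgQH = 999.3·9.81·0.242·84.70 = 200.9 kW
P_shaft = P_hyd/η = 200.9/0.67 = 299.9 kW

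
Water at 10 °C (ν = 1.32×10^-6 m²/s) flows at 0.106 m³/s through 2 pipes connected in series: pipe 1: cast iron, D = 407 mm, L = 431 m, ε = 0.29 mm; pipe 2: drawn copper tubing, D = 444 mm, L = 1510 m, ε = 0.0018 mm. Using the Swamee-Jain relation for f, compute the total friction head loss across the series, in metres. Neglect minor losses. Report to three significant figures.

Pipe 1: V = 0.8148 m/s, Re = 2.51×10^5, ε/D = 7.13×10^-4, f = 0.01966, h_1 = f(L/D)V²/2g = 0.7045 m
Pipe 2: V = 0.6846 m/s, Re = 2.30×10^5, ε/D = 4.05×10^-6, f = 0.01515, h_2 = f(L/D)V²/2g = 1.231 m
Series → Q common, losses add: H = Σh = 1.936 m

H ≈ 1.94 m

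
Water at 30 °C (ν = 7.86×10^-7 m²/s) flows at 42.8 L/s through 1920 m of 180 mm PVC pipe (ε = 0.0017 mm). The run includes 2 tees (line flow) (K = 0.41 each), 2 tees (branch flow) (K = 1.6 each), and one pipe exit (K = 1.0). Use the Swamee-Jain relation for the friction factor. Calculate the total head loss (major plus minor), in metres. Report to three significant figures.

V = 4Q/(πD²) = 1.682 m/s; V²/2g = 0.1442 m
Re = 3.85×10^5, ε/D = 9.44×10^-6 → f = 0.01385 (Swamee-Jain)
Major: h_f = f(L/D)·V²/2g = 0.01385·10667·0.1442 = 21.31 m
Minor: ΣK = 5.02; h_m = ΣK·V²/2g = 0.7238 m
Total H_L = 21.31 + 0.7238 = 22.03 m

H_L ≈ 22.0 m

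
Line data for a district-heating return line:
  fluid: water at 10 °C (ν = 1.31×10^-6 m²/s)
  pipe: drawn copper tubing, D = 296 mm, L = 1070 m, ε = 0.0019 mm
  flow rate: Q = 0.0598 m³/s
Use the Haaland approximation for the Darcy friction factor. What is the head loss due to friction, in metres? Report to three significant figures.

h_f ≈ 2.17 m

V = 4Q/(πD²) = 4·0.0598/(π·0.296²) = 0.8690 m/s
Re = VD/ν = 0.8690·0.296/1.31×10^-6 = 1.96×10^5 → turbulent
ε/D = 0.0019/296 = 6.42×10^-6
Haaland: f = 0.01559
h_f = f(L/D)V²/(2g) = 0.01559·(1070/0.296)·0.8690²/(2·9.81) = 2.169 m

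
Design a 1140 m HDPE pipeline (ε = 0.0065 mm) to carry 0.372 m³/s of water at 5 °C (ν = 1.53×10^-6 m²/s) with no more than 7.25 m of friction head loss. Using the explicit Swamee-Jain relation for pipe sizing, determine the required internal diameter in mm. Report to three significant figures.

Swamee-Jain (Type III): D = 0.66·[ε^1.25·(LQ²/(gh_f))^4.75 + ν·Q^9.4·(L/(gh_f))^5.2]^0.04
LQ²/(gh_f) = 2.218; L/(gh_f) = 16.03
Term 1 = ε^1.25·(…)^4.75 = 1.44×10^-5; Term 2 = ν·Q^9.4·(…)^5.2 = 2.59×10^-4
D = 0.66·(1.44×10^-5 + 2.59×10^-4)^0.04 = 0.4754 m = 475 mm
Check: V = 2.10 m/s, Re = 6.51×10^5, f = 0.01275, h_f = 6.85 m ≈ 7.25 m ✓

D ≈ 475 mm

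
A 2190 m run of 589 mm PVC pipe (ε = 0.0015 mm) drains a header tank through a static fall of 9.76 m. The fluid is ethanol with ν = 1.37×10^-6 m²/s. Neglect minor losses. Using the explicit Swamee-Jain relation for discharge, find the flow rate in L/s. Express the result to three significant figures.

Q ≈ 566 L/s

Swamee-Jain (Type II): Q = -0.965·√(gD⁵h_f/L)·ln[ε/(3.7D) + √(3.17ν²L/(gD³h_f))]
√(gD⁵h_f/L) = √(9.81·0.589⁵·9.76/2190) = 0.05567
ε/(3.7D) = 6.88×10^-7; √(3.17ν²L/(gD³h_f)) = 2.58×10^-5
Q = -0.965·0.05567·ln(2.650×10^-5) = 0.5662 m³/s
Check: V = 2.08 m/s, Re = 8.93×10^5, f = 0.01189, h_f = 9.73 m ≈ 9.76 m ✓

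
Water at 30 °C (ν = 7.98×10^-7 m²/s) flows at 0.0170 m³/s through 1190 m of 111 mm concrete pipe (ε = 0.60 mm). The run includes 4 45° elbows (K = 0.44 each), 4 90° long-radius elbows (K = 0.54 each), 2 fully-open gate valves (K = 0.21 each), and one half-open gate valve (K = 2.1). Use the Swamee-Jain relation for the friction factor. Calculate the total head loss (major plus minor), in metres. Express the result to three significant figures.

V = 4Q/(πD²) = 1.757 m/s; V²/2g = 0.1573 m
Re = 2.44×10^5, ε/D = 0.00541 → f = 0.03162 (Swamee-Jain)
Major: h_f = f(L/D)·V²/2g = 0.03162·10721·0.1573 = 53.32 m
Minor: ΣK = 6.44; h_m = ΣK·V²/2g = 1.013 m
Total H_L = 53.32 + 1.013 = 54.33 m

H_L ≈ 54.3 m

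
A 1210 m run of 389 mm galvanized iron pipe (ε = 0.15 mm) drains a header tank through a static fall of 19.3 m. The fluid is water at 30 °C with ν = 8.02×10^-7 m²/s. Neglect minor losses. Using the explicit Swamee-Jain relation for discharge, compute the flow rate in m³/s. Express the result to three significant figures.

Swamee-Jain (Type II): Q = -0.965·√(gD⁵h_f/L)·ln[ε/(3.7D) + √(3.17ν²L/(gD³h_f))]
√(gD⁵h_f/L) = √(9.81·0.389⁵·19.3/1210) = 0.03733
ε/(3.7D) = 1.04×10^-4; √(3.17ν²L/(gD³h_f)) = 1.49×10^-5
Q = -0.965·0.03733·ln(1.191×10^-4) = 0.3255 m³/s
Check: V = 2.74 m/s, Re = 1.33×10^6, f = 0.01632, h_f = 19.4 m ≈ 19.3 m ✓

Q ≈ 0.326 m³/s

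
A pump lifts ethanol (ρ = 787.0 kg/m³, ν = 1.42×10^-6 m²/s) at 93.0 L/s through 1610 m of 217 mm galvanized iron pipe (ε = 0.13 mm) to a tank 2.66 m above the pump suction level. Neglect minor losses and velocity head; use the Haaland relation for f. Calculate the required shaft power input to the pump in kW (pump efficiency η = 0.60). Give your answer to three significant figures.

V = 4Q/(πD²) = 2.515 m/s; Re = 3.84×10^5; ε/D = 5.99×10^-4; f = 0.01839
h_f = f(L/D)V²/2g = 43.96 m
Total head H = z + h_f = 2.66 + 43.96 = 46.62 m
P_hyd = ρgQH = 787.0·9.81·0.0930·46.62 = 33.48 kW
P_shaft = P_hyd/η = 33.48/0.60 = 55.79 kW

P_shaft ≈ 55.8 kW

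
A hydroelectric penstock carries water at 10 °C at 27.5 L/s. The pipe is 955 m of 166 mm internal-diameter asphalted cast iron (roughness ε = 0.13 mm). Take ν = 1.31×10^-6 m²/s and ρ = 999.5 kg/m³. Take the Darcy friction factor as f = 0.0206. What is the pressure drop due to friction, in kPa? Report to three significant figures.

V = 4Q/(πD²) = 4·0.0275/(π·0.166²) = 1.271 m/s
h_f = f(L/D)V²/(2g) = 0.02060·(955/0.166)·1.271²/(2·9.81) = 9.753 m
Δp = ρg·h_f = 999.5·9.81·9.753 = 95.62 kPa

Δp ≈ 95.6 kPa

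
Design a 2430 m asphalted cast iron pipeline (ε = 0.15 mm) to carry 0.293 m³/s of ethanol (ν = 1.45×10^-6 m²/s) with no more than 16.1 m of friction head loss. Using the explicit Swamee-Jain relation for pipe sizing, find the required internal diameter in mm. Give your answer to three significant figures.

D ≈ 453 mm

Swamee-Jain (Type III): D = 0.66·[ε^1.25·(LQ²/(gh_f))^4.75 + ν·Q^9.4·(L/(gh_f))^5.2]^0.04
LQ²/(gh_f) = 1.321; L/(gh_f) = 15.39
Term 1 = ε^1.25·(…)^4.75 = 6.22×10^-5; Term 2 = ν·Q^9.4·(…)^5.2 = 2.10×10^-5
D = 0.66·(6.22×10^-5 + 2.10×10^-5)^0.04 = 0.4533 m = 453 mm
Check: V = 1.82 m/s, Re = 5.68×10^5, f = 0.01648, h_f = 14.8 m ≈ 16.1 m ✓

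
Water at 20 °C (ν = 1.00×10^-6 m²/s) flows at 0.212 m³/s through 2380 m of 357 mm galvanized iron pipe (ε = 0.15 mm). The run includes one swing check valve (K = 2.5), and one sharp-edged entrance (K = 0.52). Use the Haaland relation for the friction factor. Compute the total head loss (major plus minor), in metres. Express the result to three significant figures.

V = 4Q/(πD²) = 2.118 m/s; V²/2g = 0.2286 m
Re = 7.56×10^5, ε/D = 4.20×10^-4 → f = 0.01675 (Haaland)
Major: h_f = f(L/D)·V²/2g = 0.01675·6667·0.2286 = 25.53 m
Minor: ΣK = 3.02; h_m = ΣK·V²/2g = 0.6904 m
Total H_L = 25.53 + 0.6904 = 26.22 m

H_L ≈ 26.2 m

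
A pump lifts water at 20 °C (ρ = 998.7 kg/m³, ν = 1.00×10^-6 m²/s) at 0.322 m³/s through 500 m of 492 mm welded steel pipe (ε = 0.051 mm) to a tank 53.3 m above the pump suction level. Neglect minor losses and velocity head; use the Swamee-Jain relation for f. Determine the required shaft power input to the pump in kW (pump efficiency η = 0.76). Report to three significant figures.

P_shaft ≈ 230 kW

V = 4Q/(πD²) = 1.694 m/s; Re = 8.33×10^5; ε/D = 1.04×10^-4; f = 0.01378
h_f = f(L/D)V²/2g = 2.047 m
Total head H = z + h_f = 53.3 + 2.047 = 55.35 m
P_hyd = ρgQH = 998.7·9.81·0.322·55.35 = 174.6 kW
P_shaft = P_hyd/η = 174.6/0.76 = 229.7 kW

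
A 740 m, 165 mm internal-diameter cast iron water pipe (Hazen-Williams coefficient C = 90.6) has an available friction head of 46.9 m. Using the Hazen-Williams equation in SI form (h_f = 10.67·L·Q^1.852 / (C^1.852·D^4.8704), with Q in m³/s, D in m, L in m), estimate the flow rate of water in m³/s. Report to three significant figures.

Rearranging: Q = [h_f·C^1.852·D^4.8704 / (10.67·L)]^(1/1.852)
Q = [46.9·90.6^1.852·0.165^4.8704 / (10.67·740)]^0.540 = 0.04980 m³/s

Q ≈ 0.0498 m³/s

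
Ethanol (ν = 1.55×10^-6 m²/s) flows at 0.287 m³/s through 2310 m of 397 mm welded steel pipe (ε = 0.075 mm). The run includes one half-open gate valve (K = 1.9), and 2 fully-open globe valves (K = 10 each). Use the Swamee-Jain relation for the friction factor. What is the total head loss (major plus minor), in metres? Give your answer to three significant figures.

H_L ≈ 30.2 m

V = 4Q/(πD²) = 2.319 m/s; V²/2g = 0.2740 m
Re = 5.94×10^5, ε/D = 1.89×10^-4 → f = 0.01518 (Swamee-Jain)
Major: h_f = f(L/D)·V²/2g = 0.01518·5819·0.2740 = 24.21 m
Minor: ΣK = 21.9; h_m = ΣK·V²/2g = 6.000 m
Total H_L = 24.21 + 6.000 = 30.21 m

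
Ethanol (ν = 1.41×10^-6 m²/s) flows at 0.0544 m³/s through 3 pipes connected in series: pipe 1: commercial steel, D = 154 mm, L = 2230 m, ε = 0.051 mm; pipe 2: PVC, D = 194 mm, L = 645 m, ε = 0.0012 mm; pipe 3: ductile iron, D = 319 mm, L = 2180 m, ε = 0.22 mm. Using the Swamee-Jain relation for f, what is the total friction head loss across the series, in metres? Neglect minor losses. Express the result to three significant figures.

Pipe 1: V = 2.921 m/s, Re = 3.19×10^5, ε/D = 3.31×10^-4, f = 0.01718, h_1 = f(L/D)V²/2g = 108.2 m
Pipe 2: V = 1.840 m/s, Re = 2.53×10^5, ε/D = 6.19×10^-6, f = 0.01491, h_2 = f(L/D)V²/2g = 8.556 m
Pipe 3: V = 0.6807 m/s, Re = 1.54×10^5, ε/D = 6.90×10^-4, f = 0.02030, h_3 = f(L/D)V²/2g = 3.276 m
Series → Q common, losses add: H = Σh = 120.0 m

H ≈ 120 m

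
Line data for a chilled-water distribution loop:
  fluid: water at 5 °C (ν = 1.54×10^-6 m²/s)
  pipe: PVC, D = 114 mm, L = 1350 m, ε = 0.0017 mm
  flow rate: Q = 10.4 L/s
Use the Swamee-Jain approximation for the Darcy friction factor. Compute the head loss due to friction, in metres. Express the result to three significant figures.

h_f ≈ 11.9 m

V = 4Q/(πD²) = 4·0.0104/(π·0.114²) = 1.019 m/s
Re = VD/ν = 1.019·0.114/1.54×10^-6 = 7.54×10^4 → turbulent
ε/D = 0.0017/114 = 1.49×10^-5
Swamee-Jain: f = 0.01904
h_f = f(L/D)V²/(2g) = 0.01904·(1350/0.114)·1.019²/(2·9.81) = 11.93 m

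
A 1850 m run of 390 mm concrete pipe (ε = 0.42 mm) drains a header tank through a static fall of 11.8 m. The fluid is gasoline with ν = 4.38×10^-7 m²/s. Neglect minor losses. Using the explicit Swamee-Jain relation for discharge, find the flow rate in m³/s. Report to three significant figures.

Swamee-Jain (Type II): Q = -0.965·√(gD⁵h_f/L)·ln[ε/(3.7D) + √(3.17ν²L/(gD³h_f))]
√(gD⁵h_f/L) = √(9.81·0.390⁵·11.8/1850) = 0.02376
ε/(3.7D) = 2.91×10^-4; √(3.17ν²L/(gD³h_f)) = 1.28×10^-5
Q = -0.965·0.02376·ln(3.039×10^-4) = 0.1857 m³/s
Check: V = 1.55 m/s, Re = 1.38×10^6, f = 0.02028, h_f = 11.8 m ≈ 11.8 m ✓

Q ≈ 0.186 m³/s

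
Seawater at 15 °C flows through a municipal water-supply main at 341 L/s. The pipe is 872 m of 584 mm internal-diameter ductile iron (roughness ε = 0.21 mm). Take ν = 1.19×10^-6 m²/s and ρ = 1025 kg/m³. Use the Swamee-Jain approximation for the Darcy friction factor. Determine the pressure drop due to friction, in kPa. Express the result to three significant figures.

Δp ≈ 20.6 kPa

V = 4Q/(πD²) = 4·0.341/(π·0.584²) = 1.273 m/s
Re = VD/ν = 1.273·0.584/1.19×10^-6 = 6.25×10^5 → turbulent
ε/D = 0.21/584 = 3.60×10^-4
Swamee-Jain: f = 0.01661
h_f = f(L/D)V²/(2g) = 0.01661·(872/0.584)·1.273²/(2·9.81) = 2.049 m
Δp = ρg·h_f = 1025·9.81·2.049 = 20.60 kPa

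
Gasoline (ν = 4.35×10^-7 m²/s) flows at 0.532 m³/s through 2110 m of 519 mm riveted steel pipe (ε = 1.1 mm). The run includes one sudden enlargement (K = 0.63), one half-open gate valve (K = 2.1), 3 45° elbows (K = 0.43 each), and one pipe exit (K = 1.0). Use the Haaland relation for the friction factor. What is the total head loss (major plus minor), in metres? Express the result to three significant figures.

H_L ≈ 32.9 m

V = 4Q/(πD²) = 2.515 m/s; V²/2g = 0.3223 m
Re = 3.00×10^6, ε/D = 0.00212 → f = 0.02389 (Haaland)
Major: h_f = f(L/D)·V²/2g = 0.02389·4066·0.3223 = 31.30 m
Minor: ΣK = 5.02; h_m = ΣK·V²/2g = 1.618 m
Total H_L = 31.30 + 1.618 = 32.92 m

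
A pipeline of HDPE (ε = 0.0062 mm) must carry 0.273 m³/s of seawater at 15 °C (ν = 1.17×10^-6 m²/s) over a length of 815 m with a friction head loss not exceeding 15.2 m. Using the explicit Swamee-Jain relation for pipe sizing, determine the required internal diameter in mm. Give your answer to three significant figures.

Swamee-Jain (Type III): D = 0.66·[ε^1.25·(LQ²/(gh_f))^4.75 + ν·Q^9.4·(L/(gh_f))^5.2]^0.04
LQ²/(gh_f) = 0.4074; L/(gh_f) = 5.466
Term 1 = ε^1.25·(…)^4.75 = 4.34×10^-9; Term 2 = ν·Q^9.4·(…)^5.2 = 4.02×10^-8
D = 0.66·(4.34×10^-9 + 4.02×10^-8)^0.04 = 0.3353 m = 335 mm
Check: V = 3.09 m/s, Re = 8.86×10^5, f = 0.01226, h_f = 14.5 m ≈ 15.2 m ✓

D ≈ 335 mm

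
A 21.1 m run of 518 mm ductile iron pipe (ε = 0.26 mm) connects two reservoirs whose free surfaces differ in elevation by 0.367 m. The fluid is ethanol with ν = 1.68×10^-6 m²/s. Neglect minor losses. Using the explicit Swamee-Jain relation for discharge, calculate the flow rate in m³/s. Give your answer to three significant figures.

Q ≈ 0.675 m³/s

Swamee-Jain (Type II): Q = -0.965·√(gD⁵h_f/L)·ln[ε/(3.7D) + √(3.17ν²L/(gD³h_f))]
√(gD⁵h_f/L) = √(9.81·0.518⁵·0.367/21.1) = 0.07977
ε/(3.7D) = 1.36×10^-4; √(3.17ν²L/(gD³h_f)) = 1.94×10^-5
Q = -0.965·0.07977·ln(1.551×10^-4) = 0.6752 m³/s
Check: V = 3.20 m/s, Re = 9.88×10^5, f = 0.01732, h_f = 0.369 m ≈ 0.367 m ✓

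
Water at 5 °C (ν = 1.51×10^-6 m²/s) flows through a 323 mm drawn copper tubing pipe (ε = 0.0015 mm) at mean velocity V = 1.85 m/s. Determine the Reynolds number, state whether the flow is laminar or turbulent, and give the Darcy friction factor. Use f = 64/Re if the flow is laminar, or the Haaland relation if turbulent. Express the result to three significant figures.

Re = VD/ν = 1.850·0.323/1.51×10^-6 = 3.96×10^5
Re > 4000 → turbulent; ε/D = 4.64×10^-6
Haaland: f = 0.01367

Re ≈ 3.96×10^5; turbulent; f ≈ 0.0137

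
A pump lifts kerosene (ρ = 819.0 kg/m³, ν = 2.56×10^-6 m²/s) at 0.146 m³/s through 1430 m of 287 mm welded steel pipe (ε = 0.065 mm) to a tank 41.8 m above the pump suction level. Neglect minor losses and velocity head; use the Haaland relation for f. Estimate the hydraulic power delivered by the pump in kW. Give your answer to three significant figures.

V = 4Q/(πD²) = 2.257 m/s; Re = 2.53×10^5; ε/D = 2.26×10^-4; f = 0.01657
h_f = f(L/D)V²/2g = 21.43 m
Total head H = z + h_f = 41.8 + 21.43 = 63.23 m
P_hyd = ρgQH = 819.0·9.81·0.146·63.23 = 74.17 kW

P_hyd ≈ 74.2 kW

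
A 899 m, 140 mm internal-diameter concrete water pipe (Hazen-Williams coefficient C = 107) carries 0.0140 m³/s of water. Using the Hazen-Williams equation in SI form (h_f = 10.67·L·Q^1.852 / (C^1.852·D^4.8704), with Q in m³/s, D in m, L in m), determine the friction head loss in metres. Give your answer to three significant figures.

h_f = 10.67·899·0.0140^1.852 / (107^1.852·0.140^4.8704) = 8.889 m

h_f ≈ 8.89 m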